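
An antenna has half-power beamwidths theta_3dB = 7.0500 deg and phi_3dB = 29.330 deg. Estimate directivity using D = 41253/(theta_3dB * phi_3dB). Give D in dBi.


D_linear = 41253 / (7.0500 * 29.330) = 199.5053
D_dBi = 10 * log10(199.5053) = 23.00 dBi

23.00 dBi


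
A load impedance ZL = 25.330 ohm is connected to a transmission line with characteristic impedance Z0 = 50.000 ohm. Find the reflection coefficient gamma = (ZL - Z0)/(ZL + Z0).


gamma = (25.330 - 50.000) / (25.330 + 50.000) = -0.3275

-0.3275


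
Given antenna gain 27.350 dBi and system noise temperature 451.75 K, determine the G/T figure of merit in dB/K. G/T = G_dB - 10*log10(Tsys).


G/T = 27.350 - 10*log10(451.75) = 27.350 - 26.54898 = 0.8010 dB/K

0.8010 dB/K


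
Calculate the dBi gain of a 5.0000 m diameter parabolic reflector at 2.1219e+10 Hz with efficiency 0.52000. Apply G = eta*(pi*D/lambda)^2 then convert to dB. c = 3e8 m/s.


lambda = c / f = 3.0000e+08 / 2.1219e+10 = 0.01413827 m
G_linear = 0.52000 * (pi * 5.0000 / 0.01413827)^2 = 641875.1
G_dBi = 10 * log10(641875.1) = 58.07 dBi

58.07 dBi


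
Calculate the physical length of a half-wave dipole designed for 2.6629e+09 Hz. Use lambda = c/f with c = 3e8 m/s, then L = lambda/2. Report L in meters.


lambda = c / f = 3.0000e+08 / 2.6629e+09 = 0.1126591 m
L = lambda / 2 = 0.1126591 / 2 = 0.05633 m

0.05633 m


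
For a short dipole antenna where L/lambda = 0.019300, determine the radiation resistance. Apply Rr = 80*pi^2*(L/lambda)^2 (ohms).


Rr = 80 * pi^2 * (0.019300)^2 = 80 * 9.869604 * 3.724900e-04 = 0.2941 ohm

0.2941 ohm


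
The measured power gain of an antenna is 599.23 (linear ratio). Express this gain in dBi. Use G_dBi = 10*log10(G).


G_dBi = 10 * log10(599.23) = 27.78 dBi

27.78 dBi


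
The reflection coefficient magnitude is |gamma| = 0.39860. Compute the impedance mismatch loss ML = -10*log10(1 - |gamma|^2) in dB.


ML = -10 * log10(1 - 0.39860^2) = -10 * log10(0.84111804) = 0.7514 dB

0.7514 dB


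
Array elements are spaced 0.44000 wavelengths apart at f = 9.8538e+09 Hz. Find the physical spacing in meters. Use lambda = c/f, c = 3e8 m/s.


lambda = c / f = 3.0000e+08 / 9.8538e+09 = 0.03044511 m
d = 0.44000 * 0.03044511 = 0.01340 m

0.01340 m


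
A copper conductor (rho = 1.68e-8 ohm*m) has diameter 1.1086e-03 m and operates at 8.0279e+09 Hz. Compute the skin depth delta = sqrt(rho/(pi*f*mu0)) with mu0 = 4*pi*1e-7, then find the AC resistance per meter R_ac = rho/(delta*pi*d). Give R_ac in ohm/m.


delta = sqrt(1.68e-8 / (pi * 8.0279e+09 * 4*pi*1e-7)) = 7.280711e-07 m
R_ac = 1.68e-8 / (7.280711e-07 * pi * 1.1086e-03) = 6.625 ohm/m

6.625 ohm/m


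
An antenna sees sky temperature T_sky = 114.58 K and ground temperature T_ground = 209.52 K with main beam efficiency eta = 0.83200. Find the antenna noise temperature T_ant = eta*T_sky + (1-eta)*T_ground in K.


T_ant = 0.83200 * 114.58 + (1 - 0.83200) * 209.52 = 130.5 K

130.5 K


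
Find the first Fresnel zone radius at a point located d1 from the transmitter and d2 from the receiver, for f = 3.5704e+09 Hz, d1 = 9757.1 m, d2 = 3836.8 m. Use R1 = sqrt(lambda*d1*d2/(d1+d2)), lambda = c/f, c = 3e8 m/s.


lambda = c / f = 3.0000e+08 / 3.5704e+09 = 0.08402420 m
R1 = sqrt(0.08402420 * 9757.1 * 3836.8 / (9757.1 + 3836.8)) = 15.21 m

15.21 m


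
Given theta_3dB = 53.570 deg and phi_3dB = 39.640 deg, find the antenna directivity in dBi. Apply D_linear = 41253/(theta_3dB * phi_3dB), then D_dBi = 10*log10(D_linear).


D_linear = 41253 / (53.570 * 39.640) = 19.42675
D_dBi = 10 * log10(19.42675) = 12.88 dBi

12.88 dBi


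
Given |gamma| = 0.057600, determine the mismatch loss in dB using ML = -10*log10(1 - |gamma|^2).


ML = -10 * log10(1 - 0.057600^2) = -10 * log10(0.99668224) = 0.01443 dB

0.01443 dB


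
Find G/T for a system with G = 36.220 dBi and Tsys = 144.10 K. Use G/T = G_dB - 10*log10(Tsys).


G/T = 36.220 - 10*log10(144.10) = 36.220 - 21.58664 = 14.63 dB/K

14.63 dB/K


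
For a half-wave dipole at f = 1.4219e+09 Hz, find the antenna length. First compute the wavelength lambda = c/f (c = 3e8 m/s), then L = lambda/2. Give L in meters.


lambda = c / f = 3.0000e+08 / 1.4219e+09 = 0.2109853 m
L = lambda / 2 = 0.2109853 / 2 = 0.1055 m

0.1055 m


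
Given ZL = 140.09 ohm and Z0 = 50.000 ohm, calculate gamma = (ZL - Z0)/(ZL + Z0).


gamma = (140.09 - 50.000) / (140.09 + 50.000) = 0.4739

0.4739


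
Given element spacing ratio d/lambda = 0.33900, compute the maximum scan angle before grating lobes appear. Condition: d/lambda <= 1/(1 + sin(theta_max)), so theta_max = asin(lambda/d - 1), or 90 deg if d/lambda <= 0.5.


lambda/d - 1 = 1/0.33900 - 1 = 1.949853 >= 1
d/lambda <= 0.5, so the array can scan to endfire without grating lobes: theta_max = 90 deg

90 deg


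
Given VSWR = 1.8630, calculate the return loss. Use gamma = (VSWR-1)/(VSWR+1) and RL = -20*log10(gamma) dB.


gamma = (1.8630 - 1) / (1.8630 + 1) = 0.3014321
RL = -20 * log10(0.3014321) = 10.42 dB

10.42 dB


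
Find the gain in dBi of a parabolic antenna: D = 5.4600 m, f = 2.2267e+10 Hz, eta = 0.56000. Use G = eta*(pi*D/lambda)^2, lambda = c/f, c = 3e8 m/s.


lambda = c / f = 3.0000e+08 / 2.2267e+10 = 0.01347285 m
G_linear = 0.56000 * (pi * 5.4600 / 0.01347285)^2 = 907724.6
G_dBi = 10 * log10(907724.6) = 59.58 dBi

59.58 dBi


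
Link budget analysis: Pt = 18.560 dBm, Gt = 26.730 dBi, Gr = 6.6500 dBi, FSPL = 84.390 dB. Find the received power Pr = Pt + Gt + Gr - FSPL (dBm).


Pr = 18.560 + 26.730 + 6.6500 - 84.390 = -32.45 dBm

-32.45 dBm


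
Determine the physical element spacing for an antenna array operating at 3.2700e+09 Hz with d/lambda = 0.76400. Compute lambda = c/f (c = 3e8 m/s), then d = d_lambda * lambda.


lambda = c / f = 3.0000e+08 / 3.2700e+09 = 0.09174312 m
d = 0.76400 * 0.09174312 = 0.07009 m

0.07009 m


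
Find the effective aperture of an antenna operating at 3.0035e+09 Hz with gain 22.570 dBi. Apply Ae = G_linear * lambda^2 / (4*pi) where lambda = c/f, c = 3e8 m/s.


lambda = c / f = 3.0000e+08 / 3.0035e+09 = 0.09988347 m
G_linear = 10^(22.570/10) = 180.7174
Ae = G_linear * lambda^2 / (4*pi) = 180.7174 * 0.09988347^2 / (4*pi) = 0.1435 m^2

0.1435 m^2


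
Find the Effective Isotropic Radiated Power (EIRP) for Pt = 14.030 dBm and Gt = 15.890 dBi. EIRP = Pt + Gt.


EIRP = Pt + Gt = 14.030 + 15.890 = 29.92 dBm

29.92 dBm


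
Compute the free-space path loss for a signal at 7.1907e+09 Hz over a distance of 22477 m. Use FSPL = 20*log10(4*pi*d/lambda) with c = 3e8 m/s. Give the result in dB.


lambda = c / f = 3.0000e+08 / 7.1907e+09 = 0.04172056 m
FSPL = 20 * log10(4*pi*22477/0.04172056) = 136.6 dB

136.6 dB


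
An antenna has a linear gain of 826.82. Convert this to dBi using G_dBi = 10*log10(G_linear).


G_dBi = 10 * log10(826.82) = 29.17 dBi

29.17 dBi


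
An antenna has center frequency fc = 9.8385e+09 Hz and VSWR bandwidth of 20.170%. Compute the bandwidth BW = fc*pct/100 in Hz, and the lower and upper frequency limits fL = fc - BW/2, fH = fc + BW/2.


BW = 9.8385e+09 * 20.170/100 = 1.984425e+09 Hz
fL = 9.8385e+09 - 1.984425e+09/2 = 8.846e+09 Hz
fH = 9.8385e+09 + 1.984425e+09/2 = 1.083e+10 Hz

BW=1.984e+09 Hz, fL=8.846e+09 Hz, fH=1.083e+10 Hz


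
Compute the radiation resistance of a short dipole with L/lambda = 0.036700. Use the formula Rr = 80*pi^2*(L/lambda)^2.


Rr = 80 * pi^2 * (0.036700)^2 = 80 * 9.869604 * 1.346890e-03 = 1.063 ohm

1.063 ohm


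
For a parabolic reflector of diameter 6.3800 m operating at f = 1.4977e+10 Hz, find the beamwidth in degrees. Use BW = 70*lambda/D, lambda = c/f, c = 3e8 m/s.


lambda = c / f = 3.0000e+08 / 1.4977e+10 = 0.02003071 m
BW = 70 * 0.02003071 / 6.3800 = 0.2198 deg

0.2198 deg


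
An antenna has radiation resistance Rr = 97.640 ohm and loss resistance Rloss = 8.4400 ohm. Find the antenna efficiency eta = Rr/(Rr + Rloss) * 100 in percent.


eta = 97.640 / (97.640 + 8.4400) * 100 = 92.04%

92.04%


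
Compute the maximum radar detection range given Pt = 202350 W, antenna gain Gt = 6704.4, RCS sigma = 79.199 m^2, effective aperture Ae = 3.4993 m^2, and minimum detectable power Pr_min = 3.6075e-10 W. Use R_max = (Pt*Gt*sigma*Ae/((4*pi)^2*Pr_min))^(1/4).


R^4 = 202350*6704.4*79.199*3.4993 / ((4*pi)^2 * 3.6075e-10) = 6.599909e+18
R_max = 6.599909e+18^0.25 = 50686 m

50686 m


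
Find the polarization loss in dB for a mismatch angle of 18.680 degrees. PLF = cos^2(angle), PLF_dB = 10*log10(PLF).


PLF_linear = cos^2(18.680 deg) = 0.8974192
PLF_dB = 10 * log10(0.8974192) = -0.4700 dB

-0.4700 dB


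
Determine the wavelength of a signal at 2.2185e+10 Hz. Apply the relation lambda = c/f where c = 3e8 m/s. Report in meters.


lambda = c / f = 3.0000e+08 / 2.2185e+10 = 0.01352 m

0.01352 m


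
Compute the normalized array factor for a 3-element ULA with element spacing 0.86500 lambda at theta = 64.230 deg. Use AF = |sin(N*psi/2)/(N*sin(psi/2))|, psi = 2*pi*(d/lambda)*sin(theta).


psi = 2*pi*0.86500*sin(64.230 deg) = 4.894430 rad
AF = |sin(3*4.894430/2) / (3*sin(4.894430/2))| = 0.4540

0.4540


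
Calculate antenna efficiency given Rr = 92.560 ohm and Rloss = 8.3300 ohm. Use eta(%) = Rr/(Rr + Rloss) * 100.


eta = 92.560 / (92.560 + 8.3300) * 100 = 91.74%

91.74%


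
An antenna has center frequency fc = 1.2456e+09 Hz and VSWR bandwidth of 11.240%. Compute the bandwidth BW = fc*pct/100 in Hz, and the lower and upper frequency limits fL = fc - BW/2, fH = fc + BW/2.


BW = 1.2456e+09 * 11.240/100 = 1.400054e+08 Hz
fL = 1.2456e+09 - 1.400054e+08/2 = 1.176e+09 Hz
fH = 1.2456e+09 + 1.400054e+08/2 = 1.316e+09 Hz

BW=1.400e+08 Hz, fL=1.176e+09 Hz, fH=1.316e+09 Hz


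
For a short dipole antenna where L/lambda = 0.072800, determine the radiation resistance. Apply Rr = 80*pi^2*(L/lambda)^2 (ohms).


Rr = 80 * pi^2 * (0.072800)^2 = 80 * 9.869604 * 5.299840e-03 = 4.185 ohm

4.185 ohm


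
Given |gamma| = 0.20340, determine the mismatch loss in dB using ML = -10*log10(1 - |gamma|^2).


ML = -10 * log10(1 - 0.20340^2) = -10 * log10(0.95862844) = 0.1835 dB

0.1835 dB


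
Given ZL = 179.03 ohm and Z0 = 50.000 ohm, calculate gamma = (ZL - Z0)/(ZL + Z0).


gamma = (179.03 - 50.000) / (179.03 + 50.000) = 0.5634

0.5634


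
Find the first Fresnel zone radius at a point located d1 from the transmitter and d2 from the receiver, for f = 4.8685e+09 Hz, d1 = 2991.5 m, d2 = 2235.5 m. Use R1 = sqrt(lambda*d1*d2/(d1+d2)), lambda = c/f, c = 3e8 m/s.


lambda = c / f = 3.0000e+08 / 4.8685e+09 = 0.06162062 m
R1 = sqrt(0.06162062 * 2991.5 * 2235.5 / (2991.5 + 2235.5)) = 8.879 m

8.879 m


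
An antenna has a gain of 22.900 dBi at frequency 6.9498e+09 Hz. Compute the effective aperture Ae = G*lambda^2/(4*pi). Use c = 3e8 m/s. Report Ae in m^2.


lambda = c / f = 3.0000e+08 / 6.9498e+09 = 0.04316671 m
G_linear = 10^(22.900/10) = 194.9845
Ae = G_linear * lambda^2 / (4*pi) = 194.9845 * 0.04316671^2 / (4*pi) = 0.02891 m^2

0.02891 m^2


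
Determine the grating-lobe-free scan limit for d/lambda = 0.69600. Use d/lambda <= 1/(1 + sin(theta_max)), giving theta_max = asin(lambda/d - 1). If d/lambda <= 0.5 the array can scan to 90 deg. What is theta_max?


lambda/d - 1 = 1/0.69600 - 1 = 0.4367816
theta_max = asin(0.4367816) = 25.90 deg

25.90 deg


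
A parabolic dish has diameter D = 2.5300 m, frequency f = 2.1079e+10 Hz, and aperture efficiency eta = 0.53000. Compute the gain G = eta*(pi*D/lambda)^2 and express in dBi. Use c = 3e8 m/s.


lambda = c / f = 3.0000e+08 / 2.1079e+10 = 0.01423217 m
G_linear = 0.53000 * (pi * 2.5300 / 0.01423217)^2 = 165300.6
G_dBi = 10 * log10(165300.6) = 52.18 dBi

52.18 dBi


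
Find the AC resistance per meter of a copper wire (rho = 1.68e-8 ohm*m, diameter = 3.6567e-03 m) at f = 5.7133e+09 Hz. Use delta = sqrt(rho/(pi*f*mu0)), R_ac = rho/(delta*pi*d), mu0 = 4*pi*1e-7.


delta = sqrt(1.68e-8 / (pi * 5.7133e+09 * 4*pi*1e-7)) = 8.630407e-07 m
R_ac = 1.68e-8 / (8.630407e-07 * pi * 3.6567e-03) = 1.694 ohm/m

1.694 ohm/m


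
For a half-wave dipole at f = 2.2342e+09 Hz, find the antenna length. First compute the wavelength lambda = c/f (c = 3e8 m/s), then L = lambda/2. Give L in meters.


lambda = c / f = 3.0000e+08 / 2.2342e+09 = 0.1342763 m
L = lambda / 2 = 0.1342763 / 2 = 0.06714 m

0.06714 m


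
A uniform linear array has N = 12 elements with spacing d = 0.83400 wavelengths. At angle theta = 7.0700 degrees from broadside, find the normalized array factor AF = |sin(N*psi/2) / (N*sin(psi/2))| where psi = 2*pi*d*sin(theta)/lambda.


psi = 2*pi*0.83400*sin(7.0700 deg) = 0.6449708 rad
AF = |sin(12*0.6449708/2) / (12*sin(0.6449708/2))| = 0.1750

0.1750


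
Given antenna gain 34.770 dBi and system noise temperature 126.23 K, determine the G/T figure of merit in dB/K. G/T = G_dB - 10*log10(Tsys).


G/T = 34.770 - 10*log10(126.23) = 34.770 - 21.01163 = 13.76 dB/K

13.76 dB/K


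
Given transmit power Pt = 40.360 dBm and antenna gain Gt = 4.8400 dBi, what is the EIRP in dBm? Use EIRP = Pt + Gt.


EIRP = Pt + Gt = 40.360 + 4.8400 = 45.20 dBm

45.20 dBm


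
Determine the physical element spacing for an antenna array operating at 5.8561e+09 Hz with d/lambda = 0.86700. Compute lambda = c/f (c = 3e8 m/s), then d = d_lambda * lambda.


lambda = c / f = 3.0000e+08 / 5.8561e+09 = 0.05122863 m
d = 0.86700 * 0.05122863 = 0.04442 m

0.04442 m


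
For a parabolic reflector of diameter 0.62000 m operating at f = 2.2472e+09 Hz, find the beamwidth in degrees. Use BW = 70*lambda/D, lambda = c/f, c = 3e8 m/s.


lambda = c / f = 3.0000e+08 / 2.2472e+09 = 0.1334995 m
BW = 70 * 0.1334995 / 0.62000 = 15.07 deg

15.07 deg


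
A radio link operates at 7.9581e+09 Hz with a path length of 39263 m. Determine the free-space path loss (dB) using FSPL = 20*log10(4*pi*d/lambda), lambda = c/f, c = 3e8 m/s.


lambda = c / f = 3.0000e+08 / 7.9581e+09 = 0.03769744 m
FSPL = 20 * log10(4*pi*39263/0.03769744) = 142.3 dB

142.3 dB


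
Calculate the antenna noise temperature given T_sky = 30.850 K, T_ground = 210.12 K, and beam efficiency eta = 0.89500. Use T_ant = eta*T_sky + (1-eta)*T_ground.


T_ant = 0.89500 * 30.850 + (1 - 0.89500) * 210.12 = 49.67 K

49.67 K


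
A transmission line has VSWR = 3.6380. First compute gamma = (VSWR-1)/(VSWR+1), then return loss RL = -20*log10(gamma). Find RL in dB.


gamma = (3.6380 - 1) / (3.6380 + 1) = 0.5687796
RL = -20 * log10(0.5687796) = 4.901 dB

4.901 dB


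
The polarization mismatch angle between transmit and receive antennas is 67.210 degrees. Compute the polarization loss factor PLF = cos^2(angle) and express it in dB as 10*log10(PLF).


PLF_linear = cos^2(67.210 deg) = 0.1500437
PLF_dB = 10 * log10(0.1500437) = -8.238 dB

-8.238 dB


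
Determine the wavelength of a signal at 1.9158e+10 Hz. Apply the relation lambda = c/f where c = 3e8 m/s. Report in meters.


lambda = c / f = 3.0000e+08 / 1.9158e+10 = 0.01566 m

0.01566 m


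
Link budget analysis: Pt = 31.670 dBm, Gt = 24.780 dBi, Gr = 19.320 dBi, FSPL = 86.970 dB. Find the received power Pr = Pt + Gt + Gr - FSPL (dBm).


Pr = 31.670 + 24.780 + 19.320 - 86.970 = -11.20 dBm

-11.20 dBm


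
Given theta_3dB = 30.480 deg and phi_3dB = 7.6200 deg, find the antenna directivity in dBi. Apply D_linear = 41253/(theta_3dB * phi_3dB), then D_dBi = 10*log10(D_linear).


D_linear = 41253 / (30.480 * 7.6200) = 177.6174
D_dBi = 10 * log10(177.6174) = 22.49 dBi

22.49 dBi


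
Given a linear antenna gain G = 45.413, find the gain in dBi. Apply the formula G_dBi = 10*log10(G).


G_dBi = 10 * log10(45.413) = 16.57 dBi

16.57 dBi


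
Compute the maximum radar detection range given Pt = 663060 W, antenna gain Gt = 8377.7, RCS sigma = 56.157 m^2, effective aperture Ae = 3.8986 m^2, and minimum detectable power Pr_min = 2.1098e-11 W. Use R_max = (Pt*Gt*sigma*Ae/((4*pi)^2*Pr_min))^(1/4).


R^4 = 663060*8377.7*56.157*3.8986 / ((4*pi)^2 * 2.1098e-11) = 3.650305e+20
R_max = 3.650305e+20^0.25 = 138224 m

138224 m


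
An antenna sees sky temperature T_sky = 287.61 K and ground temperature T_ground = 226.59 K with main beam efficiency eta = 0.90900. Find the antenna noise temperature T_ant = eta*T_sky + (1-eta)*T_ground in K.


T_ant = 0.90900 * 287.61 + (1 - 0.90900) * 226.59 = 282.1 K

282.1 K


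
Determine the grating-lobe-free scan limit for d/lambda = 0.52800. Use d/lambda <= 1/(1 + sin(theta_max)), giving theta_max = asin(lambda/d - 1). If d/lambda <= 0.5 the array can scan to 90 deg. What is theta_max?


lambda/d - 1 = 1/0.52800 - 1 = 0.8939394
theta_max = asin(0.8939394) = 63.37 deg

63.37 deg


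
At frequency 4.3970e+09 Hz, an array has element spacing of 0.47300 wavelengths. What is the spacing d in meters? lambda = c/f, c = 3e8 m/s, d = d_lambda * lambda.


lambda = c / f = 3.0000e+08 / 4.3970e+09 = 0.06822834 m
d = 0.47300 * 0.06822834 = 0.03227 m

0.03227 m


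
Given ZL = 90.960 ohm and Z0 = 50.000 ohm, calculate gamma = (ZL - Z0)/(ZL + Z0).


gamma = (90.960 - 50.000) / (90.960 + 50.000) = 0.2906

0.2906


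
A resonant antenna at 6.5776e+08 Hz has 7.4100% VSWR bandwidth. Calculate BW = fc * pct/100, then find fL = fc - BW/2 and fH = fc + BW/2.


BW = 6.5776e+08 * 7.4100/100 = 4.874002e+07 Hz
fL = 6.5776e+08 - 4.874002e+07/2 = 6.334e+08 Hz
fH = 6.5776e+08 + 4.874002e+07/2 = 6.821e+08 Hz

BW=4.874e+07 Hz, fL=6.334e+08 Hz, fH=6.821e+08 Hz


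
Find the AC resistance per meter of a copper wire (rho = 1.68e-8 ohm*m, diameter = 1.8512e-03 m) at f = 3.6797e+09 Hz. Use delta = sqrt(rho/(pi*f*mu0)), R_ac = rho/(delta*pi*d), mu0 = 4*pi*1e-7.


delta = sqrt(1.68e-8 / (pi * 3.6797e+09 * 4*pi*1e-7)) = 1.075396e-06 m
R_ac = 1.68e-8 / (1.075396e-06 * pi * 1.8512e-03) = 2.686 ohm/m

2.686 ohm/m


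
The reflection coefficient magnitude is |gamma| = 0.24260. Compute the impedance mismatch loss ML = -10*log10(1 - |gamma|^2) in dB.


ML = -10 * log10(1 - 0.24260^2) = -10 * log10(0.94114524) = 0.2634 dB

0.2634 dB


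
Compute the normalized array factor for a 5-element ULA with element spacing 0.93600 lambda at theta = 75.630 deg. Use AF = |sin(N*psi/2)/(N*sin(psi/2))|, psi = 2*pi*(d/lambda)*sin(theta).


psi = 2*pi*0.93600*sin(75.630 deg) = 5.697062 rad
AF = |sin(5*5.697062/2) / (5*sin(5.697062/2))| = 0.6885

0.6885


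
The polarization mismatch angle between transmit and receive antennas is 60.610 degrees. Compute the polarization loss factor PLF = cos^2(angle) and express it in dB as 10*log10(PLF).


PLF_linear = cos^2(60.610 deg) = 0.2408372
PLF_dB = 10 * log10(0.2408372) = -6.183 dB

-6.183 dB


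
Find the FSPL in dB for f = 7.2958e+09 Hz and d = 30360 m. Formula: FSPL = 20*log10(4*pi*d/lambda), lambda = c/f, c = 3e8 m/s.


lambda = c / f = 3.0000e+08 / 7.2958e+09 = 0.04111955 m
FSPL = 20 * log10(4*pi*30360/0.04111955) = 139.3 dB

139.3 dB


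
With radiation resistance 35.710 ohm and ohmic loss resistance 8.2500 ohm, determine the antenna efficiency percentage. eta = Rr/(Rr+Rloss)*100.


eta = 35.710 / (35.710 + 8.2500) * 100 = 81.23%

81.23%


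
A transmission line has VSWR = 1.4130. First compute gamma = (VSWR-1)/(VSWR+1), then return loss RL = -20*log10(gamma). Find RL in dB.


gamma = (1.4130 - 1) / (1.4130 + 1) = 0.1711562
RL = -20 * log10(0.1711562) = 15.33 dB

15.33 dB


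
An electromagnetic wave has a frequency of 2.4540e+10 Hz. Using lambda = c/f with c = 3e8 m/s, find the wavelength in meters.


lambda = c / f = 3.0000e+08 / 2.4540e+10 = 0.01222 m

0.01222 m


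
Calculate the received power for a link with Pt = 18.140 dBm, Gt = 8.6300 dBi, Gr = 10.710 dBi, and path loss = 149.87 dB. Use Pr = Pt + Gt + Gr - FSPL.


Pr = 18.140 + 8.6300 + 10.710 - 149.87 = -112.39 dBm

-112.39 dBm


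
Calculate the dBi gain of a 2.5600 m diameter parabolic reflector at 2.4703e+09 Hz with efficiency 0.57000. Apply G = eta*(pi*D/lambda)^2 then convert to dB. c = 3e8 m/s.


lambda = c / f = 3.0000e+08 / 2.4703e+09 = 0.1214427 m
G_linear = 0.57000 * (pi * 2.5600 / 0.1214427)^2 = 2499.837
G_dBi = 10 * log10(2499.837) = 33.98 dBi

33.98 dBi


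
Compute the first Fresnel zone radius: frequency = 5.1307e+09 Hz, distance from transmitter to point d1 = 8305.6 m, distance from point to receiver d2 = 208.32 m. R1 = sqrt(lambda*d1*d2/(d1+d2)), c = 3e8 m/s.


lambda = c / f = 3.0000e+08 / 5.1307e+09 = 0.05847155 m
R1 = sqrt(0.05847155 * 8305.6 * 208.32 / (8305.6 + 208.32)) = 3.447 m

3.447 m


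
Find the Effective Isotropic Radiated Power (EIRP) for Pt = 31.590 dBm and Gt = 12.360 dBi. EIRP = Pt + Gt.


EIRP = Pt + Gt = 31.590 + 12.360 = 43.95 dBm

43.95 dBm


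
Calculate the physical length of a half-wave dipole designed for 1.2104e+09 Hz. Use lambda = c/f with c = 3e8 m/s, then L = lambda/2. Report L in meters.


lambda = c / f = 3.0000e+08 / 1.2104e+09 = 0.2478519 m
L = lambda / 2 = 0.2478519 / 2 = 0.1239 m

0.1239 m


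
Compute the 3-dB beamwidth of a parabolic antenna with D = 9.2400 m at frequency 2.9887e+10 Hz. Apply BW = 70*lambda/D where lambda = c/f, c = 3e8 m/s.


lambda = c / f = 3.0000e+08 / 2.9887e+10 = 0.01003781 m
BW = 70 * 0.01003781 / 9.2400 = 0.07604 deg

0.07604 deg


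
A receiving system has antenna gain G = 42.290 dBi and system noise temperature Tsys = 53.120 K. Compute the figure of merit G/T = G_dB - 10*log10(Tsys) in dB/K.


G/T = 42.290 - 10*log10(53.120) = 42.290 - 17.25258 = 25.04 dB/K

25.04 dB/K


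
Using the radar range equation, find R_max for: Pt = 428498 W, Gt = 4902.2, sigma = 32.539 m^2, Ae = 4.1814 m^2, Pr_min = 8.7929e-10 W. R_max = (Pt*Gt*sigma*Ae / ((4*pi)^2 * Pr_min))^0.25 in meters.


R^4 = 428498*4902.2*32.539*4.1814 / ((4*pi)^2 * 8.7929e-10) = 2.058325e+18
R_max = 2.058325e+18^0.25 = 37877 m

37877 m


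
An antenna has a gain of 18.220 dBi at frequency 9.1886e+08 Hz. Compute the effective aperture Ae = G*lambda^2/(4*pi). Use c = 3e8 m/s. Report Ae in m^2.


lambda = c / f = 3.0000e+08 / 9.1886e+08 = 0.3264915 m
G_linear = 10^(18.220/10) = 66.37431
Ae = G_linear * lambda^2 / (4*pi) = 66.37431 * 0.3264915^2 / (4*pi) = 0.5630 m^2

0.5630 m^2


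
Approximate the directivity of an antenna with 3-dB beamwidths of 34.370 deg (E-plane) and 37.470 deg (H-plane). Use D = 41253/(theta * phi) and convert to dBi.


D_linear = 41253 / (34.370 * 37.470) = 32.03261
D_dBi = 10 * log10(32.03261) = 15.06 dBi

15.06 dBi


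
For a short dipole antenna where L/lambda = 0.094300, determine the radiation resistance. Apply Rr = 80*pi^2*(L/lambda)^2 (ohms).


Rr = 80 * pi^2 * (0.094300)^2 = 80 * 9.869604 * 8.892490e-03 = 7.021 ohm

7.021 ohm


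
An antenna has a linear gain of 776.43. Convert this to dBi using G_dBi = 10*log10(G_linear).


G_dBi = 10 * log10(776.43) = 28.90 dBi

28.90 dBi


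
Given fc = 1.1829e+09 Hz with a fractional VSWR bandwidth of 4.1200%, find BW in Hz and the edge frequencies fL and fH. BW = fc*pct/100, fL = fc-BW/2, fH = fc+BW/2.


BW = 1.1829e+09 * 4.1200/100 = 4.873548e+07 Hz
fL = 1.1829e+09 - 4.873548e+07/2 = 1.159e+09 Hz
fH = 1.1829e+09 + 4.873548e+07/2 = 1.207e+09 Hz

BW=4.874e+07 Hz, fL=1.159e+09 Hz, fH=1.207e+09 Hz


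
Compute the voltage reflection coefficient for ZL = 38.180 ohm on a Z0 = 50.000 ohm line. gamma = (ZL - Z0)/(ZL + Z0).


gamma = (38.180 - 50.000) / (38.180 + 50.000) = -0.1340

-0.1340


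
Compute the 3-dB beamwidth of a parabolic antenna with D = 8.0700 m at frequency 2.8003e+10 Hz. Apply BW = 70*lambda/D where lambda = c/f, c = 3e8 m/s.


lambda = c / f = 3.0000e+08 / 2.8003e+10 = 0.01071314 m
BW = 70 * 0.01071314 / 8.0700 = 0.09293 deg

0.09293 deg


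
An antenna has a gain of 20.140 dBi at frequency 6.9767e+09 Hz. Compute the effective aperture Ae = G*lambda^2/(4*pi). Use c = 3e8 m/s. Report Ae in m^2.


lambda = c / f = 3.0000e+08 / 6.9767e+09 = 0.04300027 m
G_linear = 10^(20.140/10) = 103.2761
Ae = G_linear * lambda^2 / (4*pi) = 103.2761 * 0.04300027^2 / (4*pi) = 0.01520 m^2

0.01520 m^2


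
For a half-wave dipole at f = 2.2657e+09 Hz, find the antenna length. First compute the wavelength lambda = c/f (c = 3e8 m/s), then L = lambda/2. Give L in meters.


lambda = c / f = 3.0000e+08 / 2.2657e+09 = 0.1324094 m
L = lambda / 2 = 0.1324094 / 2 = 0.06620 m

0.06620 m


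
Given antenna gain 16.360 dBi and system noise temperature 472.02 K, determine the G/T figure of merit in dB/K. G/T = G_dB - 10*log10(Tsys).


G/T = 16.360 - 10*log10(472.02) = 16.360 - 26.73960 = -10.38 dB/K

-10.38 dB/K


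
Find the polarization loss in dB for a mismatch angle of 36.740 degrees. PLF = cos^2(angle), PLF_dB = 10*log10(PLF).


PLF_linear = cos^2(36.740 deg) = 0.6421750
PLF_dB = 10 * log10(0.6421750) = -1.923 dB

-1.923 dB


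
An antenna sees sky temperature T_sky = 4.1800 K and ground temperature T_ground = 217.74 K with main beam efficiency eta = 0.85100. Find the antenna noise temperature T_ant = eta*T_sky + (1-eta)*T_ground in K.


T_ant = 0.85100 * 4.1800 + (1 - 0.85100) * 217.74 = 36.00 K

36.00 K


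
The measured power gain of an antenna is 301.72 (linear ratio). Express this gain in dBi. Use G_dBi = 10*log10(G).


G_dBi = 10 * log10(301.72) = 24.80 dBi

24.80 dBi


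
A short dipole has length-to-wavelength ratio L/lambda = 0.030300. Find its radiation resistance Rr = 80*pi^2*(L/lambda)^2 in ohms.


Rr = 80 * pi^2 * (0.030300)^2 = 80 * 9.869604 * 9.180900e-04 = 0.7249 ohm

0.7249 ohm


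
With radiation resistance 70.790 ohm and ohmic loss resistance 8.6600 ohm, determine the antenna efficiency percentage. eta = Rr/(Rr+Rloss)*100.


eta = 70.790 / (70.790 + 8.6600) * 100 = 89.10%

89.10%


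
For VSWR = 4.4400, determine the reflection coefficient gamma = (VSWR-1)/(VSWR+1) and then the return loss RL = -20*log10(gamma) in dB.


gamma = (4.4400 - 1) / (4.4400 + 1) = 0.6323529
RL = -20 * log10(0.6323529) = 3.981 dB

3.981 dB


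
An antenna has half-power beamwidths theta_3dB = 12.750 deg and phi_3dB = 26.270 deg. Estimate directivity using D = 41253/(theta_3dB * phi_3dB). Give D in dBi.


D_linear = 41253 / (12.750 * 26.270) = 123.1644
D_dBi = 10 * log10(123.1644) = 20.90 dBi

20.90 dBi


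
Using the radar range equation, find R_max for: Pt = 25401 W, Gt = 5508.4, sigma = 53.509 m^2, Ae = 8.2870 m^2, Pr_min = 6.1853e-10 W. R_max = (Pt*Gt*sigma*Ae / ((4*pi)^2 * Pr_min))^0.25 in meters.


R^4 = 25401*5508.4*53.509*8.2870 / ((4*pi)^2 * 6.1853e-10) = 6.352139e+17
R_max = 6.352139e+17^0.25 = 28231 m

28231 m


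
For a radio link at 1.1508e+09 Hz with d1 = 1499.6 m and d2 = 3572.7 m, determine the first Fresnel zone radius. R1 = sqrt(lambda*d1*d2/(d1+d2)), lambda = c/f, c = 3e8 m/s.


lambda = c / f = 3.0000e+08 / 1.1508e+09 = 0.2606882 m
R1 = sqrt(0.2606882 * 1499.6 * 3572.7 / (1499.6 + 3572.7)) = 16.59 m

16.59 m


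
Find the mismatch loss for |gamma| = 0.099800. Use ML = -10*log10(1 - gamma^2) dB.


ML = -10 * log10(1 - 0.099800^2) = -10 * log10(0.99003996) = 0.04347 dB

0.04347 dB


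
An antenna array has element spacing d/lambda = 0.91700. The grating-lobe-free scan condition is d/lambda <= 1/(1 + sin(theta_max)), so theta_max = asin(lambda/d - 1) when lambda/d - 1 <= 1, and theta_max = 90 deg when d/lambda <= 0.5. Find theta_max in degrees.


lambda/d - 1 = 1/0.91700 - 1 = 0.09051254
theta_max = asin(0.09051254) = 5.193 deg

5.193 deg


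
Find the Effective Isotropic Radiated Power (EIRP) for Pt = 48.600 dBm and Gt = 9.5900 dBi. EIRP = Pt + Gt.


EIRP = Pt + Gt = 48.600 + 9.5900 = 58.19 dBm

58.19 dBm


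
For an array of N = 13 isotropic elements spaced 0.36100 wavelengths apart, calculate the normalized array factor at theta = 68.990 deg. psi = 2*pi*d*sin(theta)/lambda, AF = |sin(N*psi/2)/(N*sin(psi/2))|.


psi = 2*pi*0.36100*sin(68.990 deg) = 2.117433 rad
AF = |sin(13*2.117433/2) / (13*sin(2.117433/2))| = 0.08215

0.08215


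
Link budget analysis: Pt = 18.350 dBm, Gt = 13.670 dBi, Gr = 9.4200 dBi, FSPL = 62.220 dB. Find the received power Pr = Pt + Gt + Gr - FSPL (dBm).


Pr = 18.350 + 13.670 + 9.4200 - 62.220 = -20.78 dBm

-20.78 dBm


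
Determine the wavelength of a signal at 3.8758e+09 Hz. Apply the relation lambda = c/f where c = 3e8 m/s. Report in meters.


lambda = c / f = 3.0000e+08 / 3.8758e+09 = 0.07740 m

0.07740 m


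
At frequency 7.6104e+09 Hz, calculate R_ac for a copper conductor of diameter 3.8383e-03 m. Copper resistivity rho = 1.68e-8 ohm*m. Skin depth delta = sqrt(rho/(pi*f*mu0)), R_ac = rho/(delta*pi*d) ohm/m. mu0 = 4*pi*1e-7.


delta = sqrt(1.68e-8 / (pi * 7.6104e+09 * 4*pi*1e-7)) = 7.477752e-07 m
R_ac = 1.68e-8 / (7.477752e-07 * pi * 3.8383e-03) = 1.863 ohm/m

1.863 ohm/m


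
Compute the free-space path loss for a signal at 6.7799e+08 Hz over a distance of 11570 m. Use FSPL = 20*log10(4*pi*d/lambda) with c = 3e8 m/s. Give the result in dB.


lambda = c / f = 3.0000e+08 / 6.7799e+08 = 0.4424844 m
FSPL = 20 * log10(4*pi*11570/0.4424844) = 110.3 dB

110.3 dB


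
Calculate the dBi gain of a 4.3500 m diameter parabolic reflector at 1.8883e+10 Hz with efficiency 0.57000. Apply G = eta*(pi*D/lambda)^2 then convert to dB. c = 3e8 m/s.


lambda = c / f = 3.0000e+08 / 1.8883e+10 = 0.01588731 m
G_linear = 0.57000 * (pi * 4.3500 / 0.01588731)^2 = 421747.4
G_dBi = 10 * log10(421747.4) = 56.25 dBi

56.25 dBi


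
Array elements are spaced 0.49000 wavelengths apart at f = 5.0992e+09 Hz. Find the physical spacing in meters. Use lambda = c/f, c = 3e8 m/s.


lambda = c / f = 3.0000e+08 / 5.0992e+09 = 0.05883276 m
d = 0.49000 * 0.05883276 = 0.02883 m

0.02883 m


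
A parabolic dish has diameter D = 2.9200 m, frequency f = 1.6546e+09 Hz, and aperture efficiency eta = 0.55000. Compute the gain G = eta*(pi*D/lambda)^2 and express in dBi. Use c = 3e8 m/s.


lambda = c / f = 3.0000e+08 / 1.6546e+09 = 0.1813127 m
G_linear = 0.55000 * (pi * 2.9200 / 0.1813127)^2 = 1407.900
G_dBi = 10 * log10(1407.900) = 31.49 dBi

31.49 dBi


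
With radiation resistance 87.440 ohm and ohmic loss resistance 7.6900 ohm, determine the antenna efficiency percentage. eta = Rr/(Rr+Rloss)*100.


eta = 87.440 / (87.440 + 7.6900) * 100 = 91.92%

91.92%


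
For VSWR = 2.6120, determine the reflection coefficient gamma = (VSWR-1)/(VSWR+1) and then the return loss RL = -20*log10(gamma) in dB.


gamma = (2.6120 - 1) / (2.6120 + 1) = 0.4462901
RL = -20 * log10(0.4462901) = 7.008 dB

7.008 dB


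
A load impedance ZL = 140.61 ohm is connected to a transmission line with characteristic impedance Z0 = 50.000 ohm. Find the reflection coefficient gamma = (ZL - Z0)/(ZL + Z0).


gamma = (140.61 - 50.000) / (140.61 + 50.000) = 0.4754

0.4754


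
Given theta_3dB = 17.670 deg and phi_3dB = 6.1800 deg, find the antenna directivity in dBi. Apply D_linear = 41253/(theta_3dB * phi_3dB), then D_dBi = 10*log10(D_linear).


D_linear = 41253 / (17.670 * 6.1800) = 377.7726
D_dBi = 10 * log10(377.7726) = 25.77 dBi

25.77 dBi


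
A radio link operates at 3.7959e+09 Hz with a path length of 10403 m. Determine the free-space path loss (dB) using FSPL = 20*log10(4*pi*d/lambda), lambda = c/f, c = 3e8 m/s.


lambda = c / f = 3.0000e+08 / 3.7959e+09 = 0.07903264 m
FSPL = 20 * log10(4*pi*10403/0.07903264) = 124.4 dB

124.4 dB


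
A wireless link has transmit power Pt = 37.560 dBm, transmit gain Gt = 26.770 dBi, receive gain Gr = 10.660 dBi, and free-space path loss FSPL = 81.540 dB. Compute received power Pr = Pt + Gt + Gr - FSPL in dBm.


Pr = 37.560 + 26.770 + 10.660 - 81.540 = -6.55 dBm

-6.55 dBm


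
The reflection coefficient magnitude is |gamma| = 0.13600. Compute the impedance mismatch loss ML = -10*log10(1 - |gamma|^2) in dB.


ML = -10 * log10(1 - 0.13600^2) = -10 * log10(0.981504) = 0.08108 dB

0.08108 dB


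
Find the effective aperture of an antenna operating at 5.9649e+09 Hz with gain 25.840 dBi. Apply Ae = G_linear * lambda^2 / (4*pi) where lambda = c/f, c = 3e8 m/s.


lambda = c / f = 3.0000e+08 / 5.9649e+09 = 0.05029422 m
G_linear = 10^(25.840/10) = 383.7072
Ae = G_linear * lambda^2 / (4*pi) = 383.7072 * 0.05029422^2 / (4*pi) = 0.07724 m^2

0.07724 m^2


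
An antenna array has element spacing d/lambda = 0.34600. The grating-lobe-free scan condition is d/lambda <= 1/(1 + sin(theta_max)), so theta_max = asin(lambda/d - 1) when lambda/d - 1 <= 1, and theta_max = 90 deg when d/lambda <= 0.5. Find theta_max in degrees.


lambda/d - 1 = 1/0.34600 - 1 = 1.890173 >= 1
d/lambda <= 0.5, so the array can scan to endfire without grating lobes: theta_max = 90 deg

90 deg


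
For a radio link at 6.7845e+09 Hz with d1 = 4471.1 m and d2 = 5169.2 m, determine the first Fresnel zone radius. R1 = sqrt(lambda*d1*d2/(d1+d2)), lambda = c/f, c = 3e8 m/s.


lambda = c / f = 3.0000e+08 / 6.7845e+09 = 0.04421844 m
R1 = sqrt(0.04421844 * 4471.1 * 5169.2 / (4471.1 + 5169.2)) = 10.30 m

10.30 m


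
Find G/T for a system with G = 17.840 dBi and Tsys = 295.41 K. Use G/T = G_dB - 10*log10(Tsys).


G/T = 17.840 - 10*log10(295.41) = 17.840 - 24.70425 = -6.864 dB/K

-6.864 dB/K


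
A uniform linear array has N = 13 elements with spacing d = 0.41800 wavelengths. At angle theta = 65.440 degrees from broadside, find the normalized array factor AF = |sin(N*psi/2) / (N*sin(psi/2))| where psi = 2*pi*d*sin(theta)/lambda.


psi = 2*pi*0.41800*sin(65.440 deg) = 2.388754 rad
AF = |sin(13*2.388754/2) / (13*sin(2.388754/2))| = 0.01489

0.01489


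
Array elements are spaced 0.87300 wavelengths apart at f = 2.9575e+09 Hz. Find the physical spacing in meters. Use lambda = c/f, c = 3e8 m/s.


lambda = c / f = 3.0000e+08 / 2.9575e+09 = 0.1014370 m
d = 0.87300 * 0.1014370 = 0.08855 m

0.08855 m


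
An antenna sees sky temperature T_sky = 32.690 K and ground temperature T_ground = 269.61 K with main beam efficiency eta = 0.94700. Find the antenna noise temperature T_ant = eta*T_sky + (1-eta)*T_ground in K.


T_ant = 0.94700 * 32.690 + (1 - 0.94700) * 269.61 = 45.25 K

45.25 K


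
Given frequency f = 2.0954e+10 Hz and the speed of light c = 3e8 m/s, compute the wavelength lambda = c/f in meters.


lambda = c / f = 3.0000e+08 / 2.0954e+10 = 0.01432 m

0.01432 m


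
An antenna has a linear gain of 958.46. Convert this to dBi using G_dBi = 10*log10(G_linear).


G_dBi = 10 * log10(958.46) = 29.82 dBi

29.82 dBi


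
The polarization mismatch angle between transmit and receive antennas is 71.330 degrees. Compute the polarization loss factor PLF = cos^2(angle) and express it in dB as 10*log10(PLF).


PLF_linear = cos^2(71.330 deg) = 0.1024749
PLF_dB = 10 * log10(0.1024749) = -9.894 dB

-9.894 dB


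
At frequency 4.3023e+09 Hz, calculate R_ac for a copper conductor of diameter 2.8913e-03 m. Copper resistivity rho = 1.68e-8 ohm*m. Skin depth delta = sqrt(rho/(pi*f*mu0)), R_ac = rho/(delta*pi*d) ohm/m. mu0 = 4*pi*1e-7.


delta = sqrt(1.68e-8 / (pi * 4.3023e+09 * 4*pi*1e-7)) = 9.945450e-07 m
R_ac = 1.68e-8 / (9.945450e-07 * pi * 2.8913e-03) = 1.860 ohm/m

1.860 ohm/m


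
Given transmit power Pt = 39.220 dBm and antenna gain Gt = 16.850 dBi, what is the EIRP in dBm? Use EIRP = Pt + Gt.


EIRP = Pt + Gt = 39.220 + 16.850 = 56.07 dBm

56.07 dBm


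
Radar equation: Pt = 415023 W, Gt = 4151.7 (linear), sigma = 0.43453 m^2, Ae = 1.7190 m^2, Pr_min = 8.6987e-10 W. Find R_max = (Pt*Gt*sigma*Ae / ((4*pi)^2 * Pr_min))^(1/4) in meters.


R^4 = 415023*4151.7*0.43453*1.7190 / ((4*pi)^2 * 8.6987e-10) = 9.369571e+15
R_max = 9.369571e+15^0.25 = 9839 m

9839 m


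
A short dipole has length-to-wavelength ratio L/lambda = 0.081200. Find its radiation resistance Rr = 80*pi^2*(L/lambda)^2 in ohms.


Rr = 80 * pi^2 * (0.081200)^2 = 80 * 9.869604 * 6.593440e-03 = 5.206 ohm

5.206 ohm


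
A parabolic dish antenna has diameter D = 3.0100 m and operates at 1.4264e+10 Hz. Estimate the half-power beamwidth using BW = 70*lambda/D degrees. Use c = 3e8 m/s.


lambda = c / f = 3.0000e+08 / 1.4264e+10 = 0.02103197 m
BW = 70 * 0.02103197 / 3.0100 = 0.4891 deg

0.4891 deg


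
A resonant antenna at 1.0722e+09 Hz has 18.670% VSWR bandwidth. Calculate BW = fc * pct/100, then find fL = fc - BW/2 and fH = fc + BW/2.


BW = 1.0722e+09 * 18.670/100 = 2.001797e+08 Hz
fL = 1.0722e+09 - 2.001797e+08/2 = 9.721e+08 Hz
fH = 1.0722e+09 + 2.001797e+08/2 = 1.172e+09 Hz

BW=2.002e+08 Hz, fL=9.721e+08 Hz, fH=1.172e+09 Hz


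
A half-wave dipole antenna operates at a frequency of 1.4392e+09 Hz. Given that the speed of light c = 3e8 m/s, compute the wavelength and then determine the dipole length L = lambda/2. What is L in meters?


lambda = c / f = 3.0000e+08 / 1.4392e+09 = 0.2084491 m
L = lambda / 2 = 0.2084491 / 2 = 0.1042 m

0.1042 m


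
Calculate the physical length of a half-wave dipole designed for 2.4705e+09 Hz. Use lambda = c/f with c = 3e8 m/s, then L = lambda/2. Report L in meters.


lambda = c / f = 3.0000e+08 / 2.4705e+09 = 0.1214329 m
L = lambda / 2 = 0.1214329 / 2 = 0.06072 m

0.06072 m


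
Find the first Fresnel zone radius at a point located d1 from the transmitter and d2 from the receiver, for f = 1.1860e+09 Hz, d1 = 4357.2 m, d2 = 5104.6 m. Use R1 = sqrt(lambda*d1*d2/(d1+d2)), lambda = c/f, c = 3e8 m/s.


lambda = c / f = 3.0000e+08 / 1.1860e+09 = 0.2529511 m
R1 = sqrt(0.2529511 * 4357.2 * 5104.6 / (4357.2 + 5104.6)) = 24.38 m

24.38 m


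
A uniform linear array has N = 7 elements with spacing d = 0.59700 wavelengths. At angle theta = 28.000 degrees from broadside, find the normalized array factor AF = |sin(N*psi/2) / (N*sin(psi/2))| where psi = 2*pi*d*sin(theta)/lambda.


psi = 2*pi*0.59700*sin(28.000 deg) = 1.761017 rad
AF = |sin(7*1.761017/2) / (7*sin(1.761017/2))| = 0.02211

0.02211


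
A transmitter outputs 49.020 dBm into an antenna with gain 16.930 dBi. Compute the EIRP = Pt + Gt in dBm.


EIRP = Pt + Gt = 49.020 + 16.930 = 65.95 dBm

65.95 dBm


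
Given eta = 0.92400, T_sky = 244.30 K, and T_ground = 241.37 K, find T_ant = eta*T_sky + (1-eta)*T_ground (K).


T_ant = 0.92400 * 244.30 + (1 - 0.92400) * 241.37 = 244.1 K

244.1 K


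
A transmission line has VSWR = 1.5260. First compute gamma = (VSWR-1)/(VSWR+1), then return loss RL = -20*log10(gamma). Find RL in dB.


gamma = (1.5260 - 1) / (1.5260 + 1) = 0.2082344
RL = -20 * log10(0.2082344) = 13.63 dB

13.63 dB


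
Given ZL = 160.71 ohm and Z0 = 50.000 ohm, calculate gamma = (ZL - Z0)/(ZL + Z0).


gamma = (160.71 - 50.000) / (160.71 + 50.000) = 0.5254

0.5254


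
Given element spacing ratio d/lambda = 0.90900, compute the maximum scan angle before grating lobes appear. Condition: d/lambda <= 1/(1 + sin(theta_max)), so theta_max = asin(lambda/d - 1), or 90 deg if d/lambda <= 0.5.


lambda/d - 1 = 1/0.90900 - 1 = 0.1001100
theta_max = asin(0.1001100) = 5.746 deg

5.746 deg


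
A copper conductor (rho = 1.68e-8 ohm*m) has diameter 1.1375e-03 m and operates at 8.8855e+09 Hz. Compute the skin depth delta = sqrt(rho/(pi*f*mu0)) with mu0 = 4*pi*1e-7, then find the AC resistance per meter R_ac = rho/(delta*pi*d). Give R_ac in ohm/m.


delta = sqrt(1.68e-8 / (pi * 8.8855e+09 * 4*pi*1e-7)) = 6.920442e-07 m
R_ac = 1.68e-8 / (6.920442e-07 * pi * 1.1375e-03) = 6.793 ohm/m

6.793 ohm/m


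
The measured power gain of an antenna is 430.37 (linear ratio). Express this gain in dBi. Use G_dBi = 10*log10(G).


G_dBi = 10 * log10(430.37) = 26.34 dBi

26.34 dBi


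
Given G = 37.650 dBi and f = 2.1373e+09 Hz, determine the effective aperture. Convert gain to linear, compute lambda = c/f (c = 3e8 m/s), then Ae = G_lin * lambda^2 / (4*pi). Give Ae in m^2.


lambda = c / f = 3.0000e+08 / 2.1373e+09 = 0.1403640 m
G_linear = 10^(37.650/10) = 5821.032
Ae = G_linear * lambda^2 / (4*pi) = 5821.032 * 0.1403640^2 / (4*pi) = 9.126 m^2

9.126 m^2


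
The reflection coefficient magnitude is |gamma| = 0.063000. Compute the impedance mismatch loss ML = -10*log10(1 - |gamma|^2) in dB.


ML = -10 * log10(1 - 0.063000^2) = -10 * log10(0.996031) = 0.01727 dB

0.01727 dB
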